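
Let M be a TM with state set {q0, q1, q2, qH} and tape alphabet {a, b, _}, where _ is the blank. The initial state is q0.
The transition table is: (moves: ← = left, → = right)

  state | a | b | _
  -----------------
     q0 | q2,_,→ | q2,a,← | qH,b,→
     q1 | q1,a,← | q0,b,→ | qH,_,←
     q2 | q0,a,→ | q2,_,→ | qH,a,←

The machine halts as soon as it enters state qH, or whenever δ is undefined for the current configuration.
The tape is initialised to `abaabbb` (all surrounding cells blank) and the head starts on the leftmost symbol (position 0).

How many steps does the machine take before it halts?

8

q0 | [a]baabbb_   read a → write _, move →, go to q2
q2 | _[b]aabbb_   read b → write _, move →, go to q2
q2 | __[a]abbb_   read a → write a, move →, go to q0
q0 | __a[a]bbb_   read a → write _, move →, go to q2
q2 | __a_[b]bb_   read b → write _, move →, go to q2
q2 | __a__[b]b_   read b → write _, move →, go to q2
q2 | __a___[b]_   read b → write _, move →, go to q2
q2 | __a____[_]   read _ → write a, move ←, go to qH
qH | __a___[_]a
M halts after 8 transitions.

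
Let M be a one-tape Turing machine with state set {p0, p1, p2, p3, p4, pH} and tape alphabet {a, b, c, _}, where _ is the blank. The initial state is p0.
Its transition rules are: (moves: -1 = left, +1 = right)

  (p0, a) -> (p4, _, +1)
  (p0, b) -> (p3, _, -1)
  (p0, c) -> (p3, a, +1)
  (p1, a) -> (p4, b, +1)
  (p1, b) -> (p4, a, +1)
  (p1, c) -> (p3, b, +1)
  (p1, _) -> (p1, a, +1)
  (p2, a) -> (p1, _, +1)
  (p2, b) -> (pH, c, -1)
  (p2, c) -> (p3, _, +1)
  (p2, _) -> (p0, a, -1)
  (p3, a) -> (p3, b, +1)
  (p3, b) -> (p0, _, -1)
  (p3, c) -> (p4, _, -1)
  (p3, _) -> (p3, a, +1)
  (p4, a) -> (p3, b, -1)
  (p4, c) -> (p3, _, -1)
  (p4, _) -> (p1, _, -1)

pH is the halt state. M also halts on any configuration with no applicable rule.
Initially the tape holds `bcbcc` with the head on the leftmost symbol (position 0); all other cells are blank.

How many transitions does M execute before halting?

19

p0 | __[b]cbcc   read b → write _, move -1, go to p3
p3 | _[_]_cbcc   read _ → write a, move +1, go to p3
p3 | _a[_]cbcc   read _ → write a, move +1, go to p3
p3 | _aa[c]bcc   read c → write _, move -1, go to p4
p4 | _a[a]_bcc   read a → write b, move -1, go to p3
p3 | _[a]b_bcc   read a → write b, move +1, go to p3
p3 | _b[b]_bcc   read b → write _, move -1, go to p0
p0 | _[b]__bcc   read b → write _, move -1, go to p3
p3 | [_]___bcc   read _ → write a, move +1, go to p3
p3 | a[_]__bcc   read _ → write a, move +1, go to p3
p3 | aa[_]_bcc   read _ → write a, move +1, go to p3
p3 | aaa[_]bcc   read _ → write a, move +1, go to p3
p3 | aaaa[b]cc   read b → write _, move -1, go to p0
p0 | aaa[a]_cc   read a → write _, move +1, go to p4
p4 | aaa_[_]cc   read _ → write _, move -1, go to p1
p1 | aaa[_]_cc   read _ → write a, move +1, go to p1
p1 | aaaa[_]cc   read _ → write a, move +1, go to p1
p1 | aaaaa[c]c   read c → write b, move +1, go to p3
p3 | aaaaab[c]   read c → write _, move -1, go to p4
p4 | aaaaa[b]_
M halts after 19 transitions.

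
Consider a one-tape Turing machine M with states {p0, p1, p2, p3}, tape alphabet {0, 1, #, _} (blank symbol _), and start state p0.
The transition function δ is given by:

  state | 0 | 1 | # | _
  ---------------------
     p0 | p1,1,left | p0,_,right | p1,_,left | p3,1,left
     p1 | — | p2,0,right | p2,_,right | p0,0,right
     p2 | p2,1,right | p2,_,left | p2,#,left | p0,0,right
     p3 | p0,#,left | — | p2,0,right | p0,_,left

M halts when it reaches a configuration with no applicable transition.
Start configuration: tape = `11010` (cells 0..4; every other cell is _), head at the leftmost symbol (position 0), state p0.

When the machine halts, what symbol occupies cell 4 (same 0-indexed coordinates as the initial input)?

state=p0 head=0 tape=[1]1010_   (p0,1)→(p0,_,right)
state=p0 head=1 tape=_[1]010_   (p0,1)→(p0,_,right)
state=p0 head=2 tape=__[0]10_   (p0,0)→(p1,1,left)
state=p1 head=1 tape=_[_]110_   (p1,_)→(p0,0,right)
state=p0 head=2 tape=_0[1]10_   (p0,1)→(p0,_,right)
state=p0 head=3 tape=_0_[1]0_   (p0,1)→(p0,_,right)
state=p0 head=4 tape=_0__[0]_   (p0,0)→(p1,1,left)
state=p1 head=3 tape=_0_[_]1_   (p1,_)→(p0,0,right)
state=p0 head=4 tape=_0_0[1]_   (p0,1)→(p0,_,right)
state=p0 head=5 tape=_0_0_[_]   (p0,_)→(p3,1,left)
state=p3 head=4 tape=_0_0[_]1   (p3,_)→(p0,_,left)
state=p0 head=3 tape=_0_[0]_1   (p0,0)→(p1,1,left)
state=p1 head=2 tape=_0[_]1_1   (p1,_)→(p0,0,right)
state=p0 head=3 tape=_00[1]_1   (p0,1)→(p0,_,right)
state=p0 head=4 tape=_00_[_]1   (p0,_)→(p3,1,left)
state=p3 head=3 tape=_00[_]11   (p3,_)→(p0,_,left)
state=p0 head=2 tape=_0[0]_11   (p0,0)→(p1,1,left)
state=p1 head=1 tape=_[0]1_11
Cell 4 holds 1 when M halts.

1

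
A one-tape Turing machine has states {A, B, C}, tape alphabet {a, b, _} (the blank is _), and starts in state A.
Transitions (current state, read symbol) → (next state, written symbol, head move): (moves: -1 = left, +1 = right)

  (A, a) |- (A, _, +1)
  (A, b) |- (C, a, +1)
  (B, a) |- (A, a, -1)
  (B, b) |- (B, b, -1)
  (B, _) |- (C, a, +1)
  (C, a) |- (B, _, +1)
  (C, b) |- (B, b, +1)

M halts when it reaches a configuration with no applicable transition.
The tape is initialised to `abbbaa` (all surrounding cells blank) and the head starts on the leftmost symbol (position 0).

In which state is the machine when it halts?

state=A head=0 tape=[a]bbbaa   (A,a)→(A,_,+1)
state=A head=1 tape=_[b]bbaa   (A,b)→(C,a,+1)
state=C head=2 tape=_a[b]baa   (C,b)→(B,b,+1)
state=B head=3 tape=_ab[b]aa   (B,b)→(B,b,-1)
state=B head=2 tape=_a[b]baa   (B,b)→(B,b,-1)
state=B head=1 tape=_[a]bbaa   (B,a)→(A,a,-1)
state=A head=0 tape=[_]abbaa
No transition is defined for (A, _); M halts in state A.

A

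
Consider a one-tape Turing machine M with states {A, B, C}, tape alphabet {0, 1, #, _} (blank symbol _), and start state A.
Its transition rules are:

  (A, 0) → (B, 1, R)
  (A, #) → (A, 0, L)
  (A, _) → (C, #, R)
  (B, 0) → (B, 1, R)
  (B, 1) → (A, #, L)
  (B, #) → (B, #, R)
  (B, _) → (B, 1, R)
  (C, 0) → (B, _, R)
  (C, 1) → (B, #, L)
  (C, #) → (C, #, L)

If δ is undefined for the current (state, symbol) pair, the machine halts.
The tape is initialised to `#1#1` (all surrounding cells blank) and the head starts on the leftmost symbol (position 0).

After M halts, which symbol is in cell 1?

A | __[#]1#1   read # → write 0, move L, go to A
A | _[_]01#1   read _ → write #, move R, go to C
C | _#[0]1#1   read 0 → write _, move R, go to B
B | _#_[1]#1   read 1 → write #, move L, go to A
A | _#[_]##1   read _ → write #, move R, go to C
C | _##[#]#1   read # → write #, move L, go to C
C | _#[#]##1   read # → write #, move L, go to C
C | _[#]###1   read # → write #, move L, go to C
C | [_]####1
Cell 1 holds # when M halts.

#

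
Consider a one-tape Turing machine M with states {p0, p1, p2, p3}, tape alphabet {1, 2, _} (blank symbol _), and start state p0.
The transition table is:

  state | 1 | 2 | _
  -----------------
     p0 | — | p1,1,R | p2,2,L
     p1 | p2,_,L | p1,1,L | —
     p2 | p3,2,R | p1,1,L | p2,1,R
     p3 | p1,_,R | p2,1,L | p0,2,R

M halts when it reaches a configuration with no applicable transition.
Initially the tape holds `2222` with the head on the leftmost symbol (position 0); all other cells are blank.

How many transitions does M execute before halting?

state=p0 head=0 tape=_[2]222   (p0,2)→(p1,1,R)
state=p1 head=1 tape=_1[2]22   (p1,2)→(p1,1,L)
state=p1 head=0 tape=_[1]122   (p1,1)→(p2,_,L)
state=p2 head=-1 tape=[_]_122   (p2,_)→(p2,1,R)
state=p2 head=0 tape=1[_]122   (p2,_)→(p2,1,R)
state=p2 head=1 tape=11[1]22   (p2,1)→(p3,2,R)
state=p3 head=2 tape=112[2]2   (p3,2)→(p2,1,L)
state=p2 head=1 tape=11[2]12   (p2,2)→(p1,1,L)
state=p1 head=0 tape=1[1]112   (p1,1)→(p2,_,L)
state=p2 head=-1 tape=[1]_112   (p2,1)→(p3,2,R)
state=p3 head=0 tape=2[_]112   (p3,_)→(p0,2,R)
state=p0 head=1 tape=22[1]12
M halts after 11 transitions.

11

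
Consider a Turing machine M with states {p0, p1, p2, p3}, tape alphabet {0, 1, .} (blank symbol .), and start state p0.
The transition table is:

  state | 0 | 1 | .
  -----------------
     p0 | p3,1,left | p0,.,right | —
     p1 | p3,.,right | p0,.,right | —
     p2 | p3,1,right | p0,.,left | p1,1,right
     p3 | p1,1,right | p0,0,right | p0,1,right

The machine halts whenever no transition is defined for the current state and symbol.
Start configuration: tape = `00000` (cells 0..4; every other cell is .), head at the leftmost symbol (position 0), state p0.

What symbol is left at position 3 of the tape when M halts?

1

p0 | .[0]0000.   read 0 → write 1, move left, go to p3
p3 | [.]10000.   read . → write 1, move right, go to p0
p0 | 1[1]0000.   read 1 → write ., move right, go to p0
p0 | 1.[0]000.   read 0 → write 1, move left, go to p3
p3 | 1[.]1000.   read . → write 1, move right, go to p0
p0 | 11[1]000.   read 1 → write ., move right, go to p0
p0 | 11.[0]00.   read 0 → write 1, move left, go to p3
p3 | 11[.]100.   read . → write 1, move right, go to p0
p0 | 111[1]00.   read 1 → write ., move right, go to p0
p0 | 111.[0]0.   read 0 → write 1, move left, go to p3
p3 | 111[.]10.   read . → write 1, move right, go to p0
p0 | 1111[1]0.   read 1 → write ., move right, go to p0
p0 | 1111.[0].   read 0 → write 1, move left, go to p3
p3 | 1111[.]1.   read . → write 1, move right, go to p0
p0 | 11111[1].   read 1 → write ., move right, go to p0
p0 | 11111.[.]
Cell 3 holds 1 when M halts.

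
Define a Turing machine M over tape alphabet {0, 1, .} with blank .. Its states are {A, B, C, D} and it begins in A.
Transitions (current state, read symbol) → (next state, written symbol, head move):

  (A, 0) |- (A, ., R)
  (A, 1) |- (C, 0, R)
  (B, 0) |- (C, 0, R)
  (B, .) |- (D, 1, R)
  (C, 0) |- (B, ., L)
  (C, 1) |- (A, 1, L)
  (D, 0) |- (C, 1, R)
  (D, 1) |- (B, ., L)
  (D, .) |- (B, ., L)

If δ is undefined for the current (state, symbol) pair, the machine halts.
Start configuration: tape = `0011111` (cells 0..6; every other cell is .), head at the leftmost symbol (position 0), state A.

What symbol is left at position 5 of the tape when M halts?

.

state=A head=0 tape=[0]011111.   (A,0)→(A,.,R)
state=A head=1 tape=.[0]11111.   (A,0)→(A,.,R)
state=A head=2 tape=..[1]1111.   (A,1)→(C,0,R)
state=C head=3 tape=..0[1]111.   (C,1)→(A,1,L)
state=A head=2 tape=..[0]1111.   (A,0)→(A,.,R)
state=A head=3 tape=...[1]111.   (A,1)→(C,0,R)
state=C head=4 tape=...0[1]11.   (C,1)→(A,1,L)
state=A head=3 tape=...[0]111.   (A,0)→(A,.,R)
state=A head=4 tape=....[1]11.   (A,1)→(C,0,R)
state=C head=5 tape=....0[1]1.   (C,1)→(A,1,L)
state=A head=4 tape=....[0]11.   (A,0)→(A,.,R)
state=A head=5 tape=.....[1]1.   (A,1)→(C,0,R)
state=C head=6 tape=.....0[1].   (C,1)→(A,1,L)
state=A head=5 tape=.....[0]1.   (A,0)→(A,.,R)
state=A head=6 tape=......[1].   (A,1)→(C,0,R)
state=C head=7 tape=......0[.]
Cell 5 holds . when M halts.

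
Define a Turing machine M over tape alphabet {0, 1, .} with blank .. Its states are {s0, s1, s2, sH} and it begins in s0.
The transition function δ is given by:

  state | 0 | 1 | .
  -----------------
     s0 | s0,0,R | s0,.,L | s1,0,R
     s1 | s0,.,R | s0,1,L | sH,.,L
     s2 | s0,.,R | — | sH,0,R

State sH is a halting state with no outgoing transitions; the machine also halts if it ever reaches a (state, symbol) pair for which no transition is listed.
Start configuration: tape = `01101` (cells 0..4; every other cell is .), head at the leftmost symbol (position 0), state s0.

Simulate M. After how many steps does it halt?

s0 | [0]1101   read 0 → write 0, move R, go to s0
s0 | 0[1]101   read 1 → write ., move L, go to s0
s0 | [0].101   read 0 → write 0, move R, go to s0
s0 | 0[.]101   read . → write 0, move R, go to s1
s1 | 00[1]01   read 1 → write 1, move L, go to s0
s0 | 0[0]101   read 0 → write 0, move R, go to s0
s0 | 00[1]01   read 1 → write ., move L, go to s0
s0 | 0[0].01   read 0 → write 0, move R, go to s0
s0 | 00[.]01   read . → write 0, move R, go to s1
s1 | 000[0]1   read 0 → write ., move R, go to s0
s0 | 000.[1]   read 1 → write ., move L, go to s0
s0 | 000[.].   read . → write 0, move R, go to s1
s1 | 0000[.]   read . → write ., move L, go to sH
sH | 000[0].
M halts after 13 transitions.

13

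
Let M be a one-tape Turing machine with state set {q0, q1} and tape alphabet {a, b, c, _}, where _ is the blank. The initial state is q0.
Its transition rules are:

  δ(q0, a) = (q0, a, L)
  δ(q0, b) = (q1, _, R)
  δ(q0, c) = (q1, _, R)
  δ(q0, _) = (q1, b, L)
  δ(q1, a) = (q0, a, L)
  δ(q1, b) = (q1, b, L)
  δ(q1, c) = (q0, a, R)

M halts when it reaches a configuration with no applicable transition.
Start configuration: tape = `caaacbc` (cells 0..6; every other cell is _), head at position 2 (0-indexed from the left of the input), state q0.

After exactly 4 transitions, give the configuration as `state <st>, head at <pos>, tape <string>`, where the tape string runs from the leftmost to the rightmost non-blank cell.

q0 | ca[a]acbc   read a → write a, move L, go to q0
q0 | c[a]aacbc   read a → write a, move L, go to q0
q0 | [c]aaacbc   read c → write _, move R, go to q1
q1 | _[a]aacbc   read a → write a, move L, go to q0
q0 | [_]aaacbc
After 4 steps: state q0, head at 0, tape aaacbc.

state q0, head at 0, tape aaacbc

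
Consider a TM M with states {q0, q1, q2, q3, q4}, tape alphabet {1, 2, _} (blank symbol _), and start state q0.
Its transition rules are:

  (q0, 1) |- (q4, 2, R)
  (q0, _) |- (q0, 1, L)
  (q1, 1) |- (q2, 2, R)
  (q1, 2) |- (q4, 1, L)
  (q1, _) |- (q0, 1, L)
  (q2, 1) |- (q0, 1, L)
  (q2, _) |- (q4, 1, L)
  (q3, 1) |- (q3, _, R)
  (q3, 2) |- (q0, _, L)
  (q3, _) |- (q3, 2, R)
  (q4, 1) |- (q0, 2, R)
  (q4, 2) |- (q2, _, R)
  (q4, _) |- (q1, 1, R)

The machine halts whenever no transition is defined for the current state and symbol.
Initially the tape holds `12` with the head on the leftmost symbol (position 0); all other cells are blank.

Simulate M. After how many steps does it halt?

17

q0 | [1]2_____   read 1 → write 2, move R, go to q4
q4 | 2[2]_____   read 2 → write _, move R, go to q2
q2 | 2_[_]____   read _ → write 1, move L, go to q4
q4 | 2[_]1____   read _ → write 1, move R, go to q1
q1 | 21[1]____   read 1 → write 2, move R, go to q2
q2 | 212[_]___   read _ → write 1, move L, go to q4
q4 | 21[2]1___   read 2 → write _, move R, go to q2
q2 | 21_[1]___   read 1 → write 1, move L, go to q0
q0 | 21[_]1___   read _ → write 1, move L, go to q0
q0 | 2[1]11___   read 1 → write 2, move R, go to q4
q4 | 22[1]1___   read 1 → write 2, move R, go to q0
q0 | 222[1]___   read 1 → write 2, move R, go to q4
q4 | 2222[_]__   read _ → write 1, move R, go to q1
q1 | 22221[_]_   read _ → write 1, move L, go to q0
q0 | 2222[1]1_   read 1 → write 2, move R, go to q4
q4 | 22222[1]_   read 1 → write 2, move R, go to q0
q0 | 222222[_]   read _ → write 1, move L, go to q0
q0 | 22222[2]1
M halts after 17 transitions.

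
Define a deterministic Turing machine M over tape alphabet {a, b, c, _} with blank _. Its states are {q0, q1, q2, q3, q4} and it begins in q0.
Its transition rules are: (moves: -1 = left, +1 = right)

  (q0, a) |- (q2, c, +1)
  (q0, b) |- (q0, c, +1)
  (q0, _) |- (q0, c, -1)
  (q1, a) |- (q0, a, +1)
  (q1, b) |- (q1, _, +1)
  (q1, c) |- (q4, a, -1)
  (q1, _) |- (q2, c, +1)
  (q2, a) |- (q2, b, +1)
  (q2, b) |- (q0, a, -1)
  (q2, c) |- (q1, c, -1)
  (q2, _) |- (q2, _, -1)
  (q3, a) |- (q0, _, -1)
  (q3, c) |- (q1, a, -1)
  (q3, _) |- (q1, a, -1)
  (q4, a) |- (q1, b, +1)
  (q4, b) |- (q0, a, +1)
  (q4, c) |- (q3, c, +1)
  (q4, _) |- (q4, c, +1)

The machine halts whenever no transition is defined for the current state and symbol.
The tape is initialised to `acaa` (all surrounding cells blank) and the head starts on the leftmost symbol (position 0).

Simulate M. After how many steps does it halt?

19

state=q0 head=0 tape=_[a]caa_   (q0,a)→(q2,c,+1)
state=q2 head=1 tape=_c[c]aa_   (q2,c)→(q1,c,-1)
state=q1 head=0 tape=_[c]caa_   (q1,c)→(q4,a,-1)
state=q4 head=-1 tape=[_]acaa_   (q4,_)→(q4,c,+1)
state=q4 head=0 tape=c[a]caa_   (q4,a)→(q1,b,+1)
state=q1 head=1 tape=cb[c]aa_   (q1,c)→(q4,a,-1)
state=q4 head=0 tape=c[b]aaa_   (q4,b)→(q0,a,+1)
state=q0 head=1 tape=ca[a]aa_   (q0,a)→(q2,c,+1)
state=q2 head=2 tape=cac[a]a_   (q2,a)→(q2,b,+1)
state=q2 head=3 tape=cacb[a]_   (q2,a)→(q2,b,+1)
state=q2 head=4 tape=cacbb[_]   (q2,_)→(q2,_,-1)
state=q2 head=3 tape=cacb[b]_   (q2,b)→(q0,a,-1)
state=q0 head=2 tape=cac[b]a_   (q0,b)→(q0,c,+1)
state=q0 head=3 tape=cacc[a]_   (q0,a)→(q2,c,+1)
state=q2 head=4 tape=caccc[_]   (q2,_)→(q2,_,-1)
state=q2 head=3 tape=cacc[c]_   (q2,c)→(q1,c,-1)
state=q1 head=2 tape=cac[c]c_   (q1,c)→(q4,a,-1)
state=q4 head=1 tape=ca[c]ac_   (q4,c)→(q3,c,+1)
state=q3 head=2 tape=cac[a]c_   (q3,a)→(q0,_,-1)
state=q0 head=1 tape=ca[c]_c_
M halts after 19 transitions.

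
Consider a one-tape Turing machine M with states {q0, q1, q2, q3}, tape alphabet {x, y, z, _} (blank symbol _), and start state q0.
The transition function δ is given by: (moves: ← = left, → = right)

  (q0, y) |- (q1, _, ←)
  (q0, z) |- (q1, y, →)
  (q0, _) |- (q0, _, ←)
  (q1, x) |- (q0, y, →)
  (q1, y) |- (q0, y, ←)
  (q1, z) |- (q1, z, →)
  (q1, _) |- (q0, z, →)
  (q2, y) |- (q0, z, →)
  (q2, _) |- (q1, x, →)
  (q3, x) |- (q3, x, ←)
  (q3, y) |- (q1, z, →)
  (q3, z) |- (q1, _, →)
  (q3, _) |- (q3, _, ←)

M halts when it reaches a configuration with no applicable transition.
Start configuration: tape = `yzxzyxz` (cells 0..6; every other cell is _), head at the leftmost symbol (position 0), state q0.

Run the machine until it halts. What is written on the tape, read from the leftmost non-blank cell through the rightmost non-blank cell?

yzzyzzxz

q0 | _[y]zxzyxz   read y → write _, move ←, go to q1
q1 | [_]_zxzyxz   read _ → write z, move →, go to q0
q0 | z[_]zxzyxz   read _ → write _, move ←, go to q0
q0 | [z]_zxzyxz   read z → write y, move →, go to q1
q1 | y[_]zxzyxz   read _ → write z, move →, go to q0
q0 | yz[z]xzyxz   read z → write y, move →, go to q1
q1 | yzy[x]zyxz   read x → write y, move →, go to q0
q0 | yzyy[z]yxz   read z → write y, move →, go to q1
q1 | yzyyy[y]xz   read y → write y, move ←, go to q0
q0 | yzyy[y]yxz   read y → write _, move ←, go to q1
q1 | yzy[y]_yxz   read y → write y, move ←, go to q0
q0 | yz[y]y_yxz   read y → write _, move ←, go to q1
q1 | y[z]_y_yxz   read z → write z, move →, go to q1
q1 | yz[_]y_yxz   read _ → write z, move →, go to q0
q0 | yzz[y]_yxz   read y → write _, move ←, go to q1
q1 | yz[z]__yxz   read z → write z, move →, go to q1
q1 | yzz[_]_yxz   read _ → write z, move →, go to q0
q0 | yzzz[_]yxz   read _ → write _, move ←, go to q0
q0 | yzz[z]_yxz   read z → write y, move →, go to q1
q1 | yzzy[_]yxz   read _ → write z, move →, go to q0
q0 | yzzyz[y]xz   read y → write _, move ←, go to q1
q1 | yzzy[z]_xz   read z → write z, move →, go to q1
q1 | yzzyz[_]xz   read _ → write z, move →, go to q0
q0 | yzzyzz[x]z
The non-blank tape span at halt is yzzyzzxz.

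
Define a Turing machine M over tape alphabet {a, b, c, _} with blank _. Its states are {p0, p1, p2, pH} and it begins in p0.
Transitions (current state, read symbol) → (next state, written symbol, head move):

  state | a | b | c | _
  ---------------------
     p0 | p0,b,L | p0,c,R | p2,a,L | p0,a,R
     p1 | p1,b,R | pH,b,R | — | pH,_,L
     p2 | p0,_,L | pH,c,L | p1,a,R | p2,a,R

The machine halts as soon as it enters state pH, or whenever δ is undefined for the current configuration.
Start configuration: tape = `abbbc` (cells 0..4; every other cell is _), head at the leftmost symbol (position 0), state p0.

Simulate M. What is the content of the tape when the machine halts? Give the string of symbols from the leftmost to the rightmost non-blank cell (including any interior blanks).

p0 | _[a]bbbc_   read a → write b, move L, go to p0
p0 | [_]bbbbc_   read _ → write a, move R, go to p0
p0 | a[b]bbbc_   read b → write c, move R, go to p0
p0 | ac[b]bbc_   read b → write c, move R, go to p0
p0 | acc[b]bc_   read b → write c, move R, go to p0
p0 | accc[b]c_   read b → write c, move R, go to p0
p0 | acccc[c]_   read c → write a, move L, go to p2
p2 | accc[c]a_   read c → write a, move R, go to p1
p1 | accca[a]_   read a → write b, move R, go to p1
p1 | acccab[_]   read _ → write _, move L, go to pH
pH | accca[b]_
The non-blank tape span at halt is acccab.

acccab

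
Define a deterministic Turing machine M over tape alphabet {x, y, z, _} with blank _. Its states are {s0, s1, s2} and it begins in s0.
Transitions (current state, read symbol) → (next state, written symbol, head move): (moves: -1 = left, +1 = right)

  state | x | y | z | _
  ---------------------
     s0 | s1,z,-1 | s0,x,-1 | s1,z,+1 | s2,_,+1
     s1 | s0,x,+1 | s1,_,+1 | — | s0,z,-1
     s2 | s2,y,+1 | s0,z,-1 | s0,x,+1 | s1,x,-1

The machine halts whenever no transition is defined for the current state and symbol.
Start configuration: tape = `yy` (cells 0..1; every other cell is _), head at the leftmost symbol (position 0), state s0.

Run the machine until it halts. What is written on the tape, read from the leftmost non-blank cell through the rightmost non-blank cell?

state=s0 head=0 tape=_[y]y__   (s0,y)→(s0,x,-1)
state=s0 head=-1 tape=[_]xy__   (s0,_)→(s2,_,+1)
state=s2 head=0 tape=_[x]y__   (s2,x)→(s2,y,+1)
state=s2 head=1 tape=_y[y]__   (s2,y)→(s0,z,-1)
state=s0 head=0 tape=_[y]z__   (s0,y)→(s0,x,-1)
state=s0 head=-1 tape=[_]xz__   (s0,_)→(s2,_,+1)
state=s2 head=0 tape=_[x]z__   (s2,x)→(s2,y,+1)
state=s2 head=1 tape=_y[z]__   (s2,z)→(s0,x,+1)
state=s0 head=2 tape=_yx[_]_   (s0,_)→(s2,_,+1)
state=s2 head=3 tape=_yx_[_]   (s2,_)→(s1,x,-1)
state=s1 head=2 tape=_yx[_]x   (s1,_)→(s0,z,-1)
state=s0 head=1 tape=_y[x]zx   (s0,x)→(s1,z,-1)
state=s1 head=0 tape=_[y]zzx   (s1,y)→(s1,_,+1)
state=s1 head=1 tape=__[z]zx
The non-blank tape span at halt is zzx.

zzx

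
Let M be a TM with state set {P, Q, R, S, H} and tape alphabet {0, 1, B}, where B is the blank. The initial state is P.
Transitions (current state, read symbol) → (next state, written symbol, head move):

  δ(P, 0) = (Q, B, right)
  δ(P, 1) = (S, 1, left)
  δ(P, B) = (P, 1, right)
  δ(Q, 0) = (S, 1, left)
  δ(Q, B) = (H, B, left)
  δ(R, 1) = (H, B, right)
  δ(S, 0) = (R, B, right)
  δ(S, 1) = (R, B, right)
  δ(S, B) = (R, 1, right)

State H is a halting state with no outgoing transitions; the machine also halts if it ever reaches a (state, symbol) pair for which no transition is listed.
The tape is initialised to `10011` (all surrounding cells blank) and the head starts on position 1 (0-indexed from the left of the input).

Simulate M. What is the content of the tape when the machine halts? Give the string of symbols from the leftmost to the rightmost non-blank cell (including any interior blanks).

11B11

state=P head=1 tape=1[0]011   (P,0)→(Q,B,right)
state=Q head=2 tape=1B[0]11   (Q,0)→(S,1,left)
state=S head=1 tape=1[B]111   (S,B)→(R,1,right)
state=R head=2 tape=11[1]11   (R,1)→(H,B,right)
state=H head=3 tape=11B[1]1
The non-blank tape span at halt is 11B11.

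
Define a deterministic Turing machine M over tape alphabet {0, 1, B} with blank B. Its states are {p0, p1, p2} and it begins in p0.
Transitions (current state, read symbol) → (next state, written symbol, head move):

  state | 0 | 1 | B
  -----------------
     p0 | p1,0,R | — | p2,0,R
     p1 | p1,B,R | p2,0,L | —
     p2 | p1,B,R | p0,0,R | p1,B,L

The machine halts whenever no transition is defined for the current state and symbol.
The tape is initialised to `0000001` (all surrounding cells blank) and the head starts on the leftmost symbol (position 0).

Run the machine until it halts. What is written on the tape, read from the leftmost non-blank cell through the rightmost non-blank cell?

0BBBBB0

state=p0 head=0 tape=[0]000001   (p0,0)→(p1,0,R)
state=p1 head=1 tape=0[0]00001   (p1,0)→(p1,B,R)
state=p1 head=2 tape=0B[0]0001   (p1,0)→(p1,B,R)
state=p1 head=3 tape=0BB[0]001   (p1,0)→(p1,B,R)
state=p1 head=4 tape=0BBB[0]01   (p1,0)→(p1,B,R)
state=p1 head=5 tape=0BBBB[0]1   (p1,0)→(p1,B,R)
state=p1 head=6 tape=0BBBBB[1]   (p1,1)→(p2,0,L)
state=p2 head=5 tape=0BBBB[B]0   (p2,B)→(p1,B,L)
state=p1 head=4 tape=0BBB[B]B0
The non-blank tape span at halt is 0BBBBB0.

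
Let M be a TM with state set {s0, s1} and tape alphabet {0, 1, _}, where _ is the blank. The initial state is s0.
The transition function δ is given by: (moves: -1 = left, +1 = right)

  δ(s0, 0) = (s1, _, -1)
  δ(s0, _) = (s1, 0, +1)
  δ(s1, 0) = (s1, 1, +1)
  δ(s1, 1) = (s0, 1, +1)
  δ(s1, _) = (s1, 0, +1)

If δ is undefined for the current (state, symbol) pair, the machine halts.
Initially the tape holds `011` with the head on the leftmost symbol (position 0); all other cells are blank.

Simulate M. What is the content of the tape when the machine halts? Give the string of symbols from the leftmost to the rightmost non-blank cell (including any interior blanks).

state=s0 head=0 tape=_[0]11   (s0,0)→(s1,_,-1)
state=s1 head=-1 tape=[_]_11   (s1,_)→(s1,0,+1)
state=s1 head=0 tape=0[_]11   (s1,_)→(s1,0,+1)
state=s1 head=1 tape=00[1]1   (s1,1)→(s0,1,+1)
state=s0 head=2 tape=001[1]
The non-blank tape span at halt is 0011.

0011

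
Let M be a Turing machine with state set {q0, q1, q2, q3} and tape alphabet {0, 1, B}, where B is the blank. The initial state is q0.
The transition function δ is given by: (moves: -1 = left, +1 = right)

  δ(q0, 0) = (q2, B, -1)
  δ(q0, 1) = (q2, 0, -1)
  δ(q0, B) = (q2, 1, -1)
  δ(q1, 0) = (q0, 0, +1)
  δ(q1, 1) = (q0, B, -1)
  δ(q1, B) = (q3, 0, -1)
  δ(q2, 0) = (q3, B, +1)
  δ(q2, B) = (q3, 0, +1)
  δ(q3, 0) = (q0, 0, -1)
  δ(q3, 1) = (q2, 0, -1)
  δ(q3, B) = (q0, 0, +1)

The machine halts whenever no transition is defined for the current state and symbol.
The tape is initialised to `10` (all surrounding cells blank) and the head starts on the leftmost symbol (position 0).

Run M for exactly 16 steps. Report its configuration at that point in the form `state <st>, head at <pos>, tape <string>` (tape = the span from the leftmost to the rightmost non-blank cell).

state q3, head at 2, tape 0BB00

state=q0 head=0 tape=BB[1]0B   (q0,1)→(q2,0,-1)
state=q2 head=-1 tape=B[B]00B   (q2,B)→(q3,0,+1)
state=q3 head=0 tape=B0[0]0B   (q3,0)→(q0,0,-1)
state=q0 head=-1 tape=B[0]00B   (q0,0)→(q2,B,-1)
state=q2 head=-2 tape=[B]B00B   (q2,B)→(q3,0,+1)
state=q3 head=-1 tape=0[B]00B   (q3,B)→(q0,0,+1)
state=q0 head=0 tape=00[0]0B   (q0,0)→(q2,B,-1)
state=q2 head=-1 tape=0[0]B0B   (q2,0)→(q3,B,+1)
state=q3 head=0 tape=0B[B]0B   (q3,B)→(q0,0,+1)
state=q0 head=1 tape=0B0[0]B   (q0,0)→(q2,B,-1)
state=q2 head=0 tape=0B[0]BB   (q2,0)→(q3,B,+1)
state=q3 head=1 tape=0BB[B]B   (q3,B)→(q0,0,+1)
state=q0 head=2 tape=0BB0[B]   (q0,B)→(q2,1,-1)
state=q2 head=1 tape=0BB[0]1   (q2,0)→(q3,B,+1)
state=q3 head=2 tape=0BBB[1]   (q3,1)→(q2,0,-1)
state=q2 head=1 tape=0BB[B]0   (q2,B)→(q3,0,+1)
state=q3 head=2 tape=0BB0[0]
After 16 steps: state q3, head at 2, tape 0BB00.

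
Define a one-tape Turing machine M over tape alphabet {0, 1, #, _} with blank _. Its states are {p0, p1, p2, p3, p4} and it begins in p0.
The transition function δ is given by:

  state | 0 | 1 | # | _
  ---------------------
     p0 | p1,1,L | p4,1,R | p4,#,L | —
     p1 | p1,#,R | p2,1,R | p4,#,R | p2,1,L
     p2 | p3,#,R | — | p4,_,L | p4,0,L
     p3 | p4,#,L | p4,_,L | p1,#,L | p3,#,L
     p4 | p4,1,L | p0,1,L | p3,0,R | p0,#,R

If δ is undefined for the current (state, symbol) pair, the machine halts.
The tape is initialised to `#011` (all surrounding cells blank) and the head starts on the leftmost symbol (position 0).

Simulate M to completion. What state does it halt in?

state=p0 head=0 tape=__[#]011   (p0,#)→(p4,#,L)
state=p4 head=-1 tape=_[_]#011   (p4,_)→(p0,#,R)
state=p0 head=0 tape=_#[#]011   (p0,#)→(p4,#,L)
state=p4 head=-1 tape=_[#]#011   (p4,#)→(p3,0,R)
state=p3 head=0 tape=_0[#]011   (p3,#)→(p1,#,L)
state=p1 head=-1 tape=_[0]#011   (p1,0)→(p1,#,R)
state=p1 head=0 tape=_#[#]011   (p1,#)→(p4,#,R)
state=p4 head=1 tape=_##[0]11   (p4,0)→(p4,1,L)
state=p4 head=0 tape=_#[#]111   (p4,#)→(p3,0,R)
state=p3 head=1 tape=_#0[1]11   (p3,1)→(p4,_,L)
state=p4 head=0 tape=_#[0]_11   (p4,0)→(p4,1,L)
state=p4 head=-1 tape=_[#]1_11   (p4,#)→(p3,0,R)
state=p3 head=0 tape=_0[1]_11   (p3,1)→(p4,_,L)
state=p4 head=-1 tape=_[0]__11   (p4,0)→(p4,1,L)
state=p4 head=-2 tape=[_]1__11   (p4,_)→(p0,#,R)
state=p0 head=-1 tape=#[1]__11   (p0,1)→(p4,1,R)
state=p4 head=0 tape=#1[_]_11   (p4,_)→(p0,#,R)
state=p0 head=1 tape=#1#[_]11
No transition is defined for (p0, _); M halts in state p0.

p0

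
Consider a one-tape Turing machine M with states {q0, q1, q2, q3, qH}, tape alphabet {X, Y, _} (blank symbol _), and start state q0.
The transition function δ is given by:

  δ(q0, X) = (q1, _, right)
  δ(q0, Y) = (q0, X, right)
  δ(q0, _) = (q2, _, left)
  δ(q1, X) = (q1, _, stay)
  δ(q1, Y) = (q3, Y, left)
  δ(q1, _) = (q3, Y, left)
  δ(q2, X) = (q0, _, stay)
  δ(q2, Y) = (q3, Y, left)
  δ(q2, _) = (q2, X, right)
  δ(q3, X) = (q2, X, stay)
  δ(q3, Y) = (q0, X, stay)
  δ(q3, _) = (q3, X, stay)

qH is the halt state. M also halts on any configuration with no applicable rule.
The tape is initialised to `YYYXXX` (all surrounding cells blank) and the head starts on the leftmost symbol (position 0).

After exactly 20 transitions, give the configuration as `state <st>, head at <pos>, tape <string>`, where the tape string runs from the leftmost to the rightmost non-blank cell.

state q2, head at 3, tape XXXX_YX

q0 | _[Y]YYXXX   read Y → write X, move right, go to q0
q0 | _X[Y]YXXX   read Y → write X, move right, go to q0
q0 | _XX[Y]XXX   read Y → write X, move right, go to q0
q0 | _XXX[X]XX   read X → write _, move right, go to q1
q1 | _XXX_[X]X   read X → write _, move stay, go to q1
q1 | _XXX_[_]X   read _ → write Y, move left, go to q3
q3 | _XXX[_]YX   read _ → write X, move stay, go to q3
q3 | _XXX[X]YX   read X → write X, move stay, go to q2
q2 | _XXX[X]YX   read X → write _, move stay, go to q0
q0 | _XXX[_]YX   read _ → write _, move left, go to q2
q2 | _XX[X]_YX   read X → write _, move stay, go to q0
q0 | _XX[_]_YX   read _ → write _, move left, go to q2
q2 | _X[X]__YX   read X → write _, move stay, go to q0
q0 | _X[_]__YX   read _ → write _, move left, go to q2
q2 | _[X]___YX   read X → write _, move stay, go to q0
q0 | _[_]___YX   read _ → write _, move left, go to q2
q2 | [_]____YX   read _ → write X, move right, go to q2
q2 | X[_]___YX   read _ → write X, move right, go to q2
q2 | XX[_]__YX   read _ → write X, move right, go to q2
q2 | XXX[_]_YX   read _ → write X, move right, go to q2
q2 | XXXX[_]YX
After 20 steps: state q2, head at 3, tape XXXX_YX.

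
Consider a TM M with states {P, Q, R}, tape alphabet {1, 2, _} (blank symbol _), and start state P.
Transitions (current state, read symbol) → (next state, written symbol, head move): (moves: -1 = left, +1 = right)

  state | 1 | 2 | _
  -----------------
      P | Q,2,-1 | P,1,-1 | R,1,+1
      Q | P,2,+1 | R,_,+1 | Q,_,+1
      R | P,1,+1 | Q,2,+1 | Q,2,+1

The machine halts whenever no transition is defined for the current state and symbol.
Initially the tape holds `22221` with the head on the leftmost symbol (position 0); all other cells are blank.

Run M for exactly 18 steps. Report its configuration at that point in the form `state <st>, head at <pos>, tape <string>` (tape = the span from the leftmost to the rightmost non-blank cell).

state=P head=0 tape=___[2]2221   (P,2)→(P,1,-1)
state=P head=-1 tape=__[_]12221   (P,_)→(R,1,+1)
state=R head=0 tape=__1[1]2221   (R,1)→(P,1,+1)
state=P head=1 tape=__11[2]221   (P,2)→(P,1,-1)
state=P head=0 tape=__1[1]1221   (P,1)→(Q,2,-1)
state=Q head=-1 tape=__[1]21221   (Q,1)→(P,2,+1)
state=P head=0 tape=__2[2]1221   (P,2)→(P,1,-1)
state=P head=-1 tape=__[2]11221   (P,2)→(P,1,-1)
state=P head=-2 tape=_[_]111221   (P,_)→(R,1,+1)
state=R head=-1 tape=_1[1]11221   (R,1)→(P,1,+1)
state=P head=0 tape=_11[1]1221   (P,1)→(Q,2,-1)
state=Q head=-1 tape=_1[1]21221   (Q,1)→(P,2,+1)
state=P head=0 tape=_12[2]1221   (P,2)→(P,1,-1)
state=P head=-1 tape=_1[2]11221   (P,2)→(P,1,-1)
state=P head=-2 tape=_[1]111221   (P,1)→(Q,2,-1)
state=Q head=-3 tape=[_]2111221   (Q,_)→(Q,_,+1)
state=Q head=-2 tape=_[2]111221   (Q,2)→(R,_,+1)
state=R head=-1 tape=__[1]11221   (R,1)→(P,1,+1)
state=P head=0 tape=__1[1]1221
After 18 steps: state P, head at 0, tape 111221.

state P, head at 0, tape 111221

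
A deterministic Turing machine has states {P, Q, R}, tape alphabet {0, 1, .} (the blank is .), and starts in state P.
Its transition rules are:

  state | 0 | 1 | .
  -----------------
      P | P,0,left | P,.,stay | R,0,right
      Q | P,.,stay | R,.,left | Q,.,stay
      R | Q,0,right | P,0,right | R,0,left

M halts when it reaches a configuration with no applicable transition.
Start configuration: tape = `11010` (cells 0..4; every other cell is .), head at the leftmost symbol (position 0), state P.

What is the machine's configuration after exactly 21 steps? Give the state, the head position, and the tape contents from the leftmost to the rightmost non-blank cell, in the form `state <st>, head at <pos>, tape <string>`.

state Q, head at 3, tape 0000.0

state=P head=0 tape=.[1]1010   (P,1)→(P,.,stay)
state=P head=0 tape=.[.]1010   (P,.)→(R,0,right)
state=R head=1 tape=.0[1]010   (R,1)→(P,0,right)
state=P head=2 tape=.00[0]10   (P,0)→(P,0,left)
state=P head=1 tape=.0[0]010   (P,0)→(P,0,left)
state=P head=0 tape=.[0]0010   (P,0)→(P,0,left)
state=P head=-1 tape=[.]00010   (P,.)→(R,0,right)
state=R head=0 tape=0[0]0010   (R,0)→(Q,0,right)
state=Q head=1 tape=00[0]010   (Q,0)→(P,.,stay)
state=P head=1 tape=00[.]010   (P,.)→(R,0,right)
state=R head=2 tape=000[0]10   (R,0)→(Q,0,right)
state=Q head=3 tape=0000[1]0   (Q,1)→(R,.,left)
state=R head=2 tape=000[0].0   (R,0)→(Q,0,right)
state=Q head=3 tape=0000[.]0   (Q,.)→(Q,.,stay)
state=Q head=3 tape=0000[.]0   (Q,.)→(Q,.,stay)
state=Q head=3 tape=0000[.]0   (Q,.)→(Q,.,stay)
state=Q head=3 tape=0000[.]0   (Q,.)→(Q,.,stay)
state=Q head=3 tape=0000[.]0   (Q,.)→(Q,.,stay)
state=Q head=3 tape=0000[.]0   (Q,.)→(Q,.,stay)
state=Q head=3 tape=0000[.]0   (Q,.)→(Q,.,stay)
state=Q head=3 tape=0000[.]0   (Q,.)→(Q,.,stay)
state=Q head=3 tape=0000[.]0
After 21 steps: state Q, head at 3, tape 0000.0.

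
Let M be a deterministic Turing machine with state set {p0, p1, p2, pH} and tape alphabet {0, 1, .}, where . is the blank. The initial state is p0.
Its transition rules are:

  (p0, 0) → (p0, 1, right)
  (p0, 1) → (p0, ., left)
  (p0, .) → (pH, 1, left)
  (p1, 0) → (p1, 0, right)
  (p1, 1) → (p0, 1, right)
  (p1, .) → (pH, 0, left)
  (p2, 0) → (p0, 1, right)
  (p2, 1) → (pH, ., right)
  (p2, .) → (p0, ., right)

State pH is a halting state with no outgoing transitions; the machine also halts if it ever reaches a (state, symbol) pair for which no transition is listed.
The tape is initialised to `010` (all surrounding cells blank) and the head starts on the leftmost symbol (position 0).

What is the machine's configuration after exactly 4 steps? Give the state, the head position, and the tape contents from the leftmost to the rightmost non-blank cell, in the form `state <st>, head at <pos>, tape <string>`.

state pH, head at -2, tape 1..0

state=p0 head=0 tape=..[0]10   (p0,0)→(p0,1,right)
state=p0 head=1 tape=..1[1]0   (p0,1)→(p0,.,left)
state=p0 head=0 tape=..[1].0   (p0,1)→(p0,.,left)
state=p0 head=-1 tape=.[.]..0   (p0,.)→(pH,1,left)
state=pH head=-2 tape=[.]1..0
After 4 steps: state pH, head at -2, tape 1..0.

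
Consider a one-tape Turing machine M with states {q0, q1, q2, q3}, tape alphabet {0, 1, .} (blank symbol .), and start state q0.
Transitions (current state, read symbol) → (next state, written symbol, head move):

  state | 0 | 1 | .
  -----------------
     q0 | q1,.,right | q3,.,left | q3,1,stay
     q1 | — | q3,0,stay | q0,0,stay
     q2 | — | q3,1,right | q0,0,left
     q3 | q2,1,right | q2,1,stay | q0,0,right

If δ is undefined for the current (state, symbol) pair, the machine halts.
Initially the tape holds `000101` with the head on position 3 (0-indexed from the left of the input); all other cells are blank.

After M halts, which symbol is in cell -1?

state=q0 head=3 tape=.000[1]01   (q0,1)→(q3,.,left)
state=q3 head=2 tape=.00[0].01   (q3,0)→(q2,1,right)
state=q2 head=3 tape=.001[.]01   (q2,.)→(q0,0,left)
state=q0 head=2 tape=.00[1]001   (q0,1)→(q3,.,left)
state=q3 head=1 tape=.0[0].001   (q3,0)→(q2,1,right)
state=q2 head=2 tape=.01[.]001   (q2,.)→(q0,0,left)
state=q0 head=1 tape=.0[1]0001   (q0,1)→(q3,.,left)
state=q3 head=0 tape=.[0].0001   (q3,0)→(q2,1,right)
state=q2 head=1 tape=.1[.]0001   (q2,.)→(q0,0,left)
state=q0 head=0 tape=.[1]00001   (q0,1)→(q3,.,left)
state=q3 head=-1 tape=[.].00001   (q3,.)→(q0,0,right)
state=q0 head=0 tape=0[.]00001   (q0,.)→(q3,1,stay)
state=q3 head=0 tape=0[1]00001   (q3,1)→(q2,1,stay)
state=q2 head=0 tape=0[1]00001   (q2,1)→(q3,1,right)
state=q3 head=1 tape=01[0]0001   (q3,0)→(q2,1,right)
state=q2 head=2 tape=011[0]001
Cell -1 holds 0 when M halts.

0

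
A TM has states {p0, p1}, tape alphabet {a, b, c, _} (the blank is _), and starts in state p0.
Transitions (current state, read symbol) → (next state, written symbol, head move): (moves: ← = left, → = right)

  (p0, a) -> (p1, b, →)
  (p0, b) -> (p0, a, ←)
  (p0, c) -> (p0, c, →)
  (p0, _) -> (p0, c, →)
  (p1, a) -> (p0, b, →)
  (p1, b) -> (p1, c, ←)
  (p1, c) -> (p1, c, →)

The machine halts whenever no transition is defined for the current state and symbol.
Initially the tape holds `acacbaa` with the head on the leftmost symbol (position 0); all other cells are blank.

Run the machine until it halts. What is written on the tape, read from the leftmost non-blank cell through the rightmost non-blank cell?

bcbcbbb

p0 | [a]cacbaa_   read a → write b, move →, go to p1
p1 | b[c]acbaa_   read c → write c, move →, go to p1
p1 | bc[a]cbaa_   read a → write b, move →, go to p0
p0 | bcb[c]baa_   read c → write c, move →, go to p0
p0 | bcbc[b]aa_   read b → write a, move ←, go to p0
p0 | bcb[c]aaa_   read c → write c, move →, go to p0
p0 | bcbc[a]aa_   read a → write b, move →, go to p1
p1 | bcbcb[a]a_   read a → write b, move →, go to p0
p0 | bcbcbb[a]_   read a → write b, move →, go to p1
p1 | bcbcbbb[_]
The non-blank tape span at halt is bcbcbbb.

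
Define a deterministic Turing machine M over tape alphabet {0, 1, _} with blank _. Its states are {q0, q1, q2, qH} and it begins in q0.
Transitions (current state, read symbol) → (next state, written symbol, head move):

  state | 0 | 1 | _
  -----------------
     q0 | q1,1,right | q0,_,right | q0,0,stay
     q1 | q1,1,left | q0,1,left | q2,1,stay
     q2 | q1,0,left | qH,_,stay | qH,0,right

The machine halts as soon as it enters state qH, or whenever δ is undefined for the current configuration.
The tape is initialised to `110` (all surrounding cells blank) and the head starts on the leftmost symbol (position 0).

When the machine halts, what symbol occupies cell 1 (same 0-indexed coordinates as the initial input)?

state=q0 head=0 tape=[1]10_   (q0,1)→(q0,_,right)
state=q0 head=1 tape=_[1]0_   (q0,1)→(q0,_,right)
state=q0 head=2 tape=__[0]_   (q0,0)→(q1,1,right)
state=q1 head=3 tape=__1[_]   (q1,_)→(q2,1,stay)
state=q2 head=3 tape=__1[1]   (q2,1)→(qH,_,stay)
state=qH head=3 tape=__1[_]
Cell 1 holds _ when M halts.

_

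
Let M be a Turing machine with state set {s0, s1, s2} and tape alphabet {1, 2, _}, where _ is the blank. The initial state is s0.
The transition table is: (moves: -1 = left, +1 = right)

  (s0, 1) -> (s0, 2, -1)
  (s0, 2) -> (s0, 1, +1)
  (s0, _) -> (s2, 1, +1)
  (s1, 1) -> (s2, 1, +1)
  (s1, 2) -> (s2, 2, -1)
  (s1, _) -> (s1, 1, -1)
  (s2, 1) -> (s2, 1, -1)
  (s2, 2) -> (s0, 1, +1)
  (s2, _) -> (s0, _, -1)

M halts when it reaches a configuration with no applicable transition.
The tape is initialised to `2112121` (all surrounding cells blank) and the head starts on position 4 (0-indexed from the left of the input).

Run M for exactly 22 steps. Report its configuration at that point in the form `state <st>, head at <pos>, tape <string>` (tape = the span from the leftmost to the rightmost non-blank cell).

state s0, head at 4, tape 11111222

s0 | 2112[1]21__   read 1 → write 2, move -1, go to s0
s0 | 211[2]221__   read 2 → write 1, move +1, go to s0
s0 | 2111[2]21__   read 2 → write 1, move +1, go to s0
s0 | 21111[2]1__   read 2 → write 1, move +1, go to s0
s0 | 211111[1]__   read 1 → write 2, move -1, go to s0
s0 | 21111[1]2__   read 1 → write 2, move -1, go to s0
s0 | 2111[1]22__   read 1 → write 2, move -1, go to s0
s0 | 211[1]222__   read 1 → write 2, move -1, go to s0
s0 | 21[1]2222__   read 1 → write 2, move -1, go to s0
s0 | 2[1]22222__   read 1 → write 2, move -1, go to s0
s0 | [2]222222__   read 2 → write 1, move +1, go to s0
s0 | 1[2]22222__   read 2 → write 1, move +1, go to s0
s0 | 11[2]2222__   read 2 → write 1, move +1, go to s0
s0 | 111[2]222__   read 2 → write 1, move +1, go to s0
s0 | 1111[2]22__   read 2 → write 1, move +1, go to s0
s0 | 11111[2]2__   read 2 → write 1, move +1, go to s0
s0 | 111111[2]__   read 2 → write 1, move +1, go to s0
s0 | 1111111[_]_   read _ → write 1, move +1, go to s2
s2 | 11111111[_]   read _ → write _, move -1, go to s0
s0 | 1111111[1]_   read 1 → write 2, move -1, go to s0
s0 | 111111[1]2_   read 1 → write 2, move -1, go to s0
s0 | 11111[1]22_   read 1 → write 2, move -1, go to s0
s0 | 1111[1]222_
After 22 steps: state s0, head at 4, tape 11111222.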